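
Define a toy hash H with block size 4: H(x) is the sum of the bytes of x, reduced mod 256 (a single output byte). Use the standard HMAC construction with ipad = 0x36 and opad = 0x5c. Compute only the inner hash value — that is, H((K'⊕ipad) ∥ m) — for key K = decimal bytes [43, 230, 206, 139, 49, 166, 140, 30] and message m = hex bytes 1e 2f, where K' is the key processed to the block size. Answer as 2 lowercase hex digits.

cc

Key decimal bytes [43, 230, 206, 139, 49, 166, 140, 30] = 2b e6 ce 8b 31 a6 8c 1e is 8 bytes > B = 4, so hash it first: H(key) = eb, then zero-pad to 4 bytes: K' = eb 00 00 00.
K' ⊕ ipad = dd 36 36 36.
Inner input = dd 36 36 36 ∥ 1e 2f.
Inner hash: sum = 221+54+54+54+30+47 = 460; mod 256 = 204 → cc.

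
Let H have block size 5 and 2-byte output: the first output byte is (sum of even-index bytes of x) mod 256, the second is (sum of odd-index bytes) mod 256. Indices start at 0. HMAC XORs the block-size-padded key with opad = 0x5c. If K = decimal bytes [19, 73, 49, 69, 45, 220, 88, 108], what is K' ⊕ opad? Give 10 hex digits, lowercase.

Key decimal bytes [19, 73, 49, 69, 45, 220, 88, 108] = 13 49 31 45 2d dc 58 6c is 8 bytes > B = 5, so hash it first: H(key) = c9 d6, then zero-pad to 5 bytes: K' = c9 d6 00 00 00.
XOR each byte with 0x5c: c9⊕5c=95, d6⊕5c=8a, 00⊕5c=5c, 00⊕5c=5c, 00⊕5c=5c.

958a5c5c5c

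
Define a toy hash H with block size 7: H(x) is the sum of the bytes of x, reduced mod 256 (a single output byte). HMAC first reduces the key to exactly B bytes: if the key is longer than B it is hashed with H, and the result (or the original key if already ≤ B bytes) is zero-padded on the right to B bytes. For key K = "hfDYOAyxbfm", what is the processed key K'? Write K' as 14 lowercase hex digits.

|K| = 11 > B = 7, so first hash the key.
H(K): sum = 104+102+68+89+79+65+121+120+98+102+109 = 1057; mod 256 = 33 → 21.
Zero-pad H(K) = 21 to 7 bytes: K' = 21 00 00 00 00 00 00.

21000000000000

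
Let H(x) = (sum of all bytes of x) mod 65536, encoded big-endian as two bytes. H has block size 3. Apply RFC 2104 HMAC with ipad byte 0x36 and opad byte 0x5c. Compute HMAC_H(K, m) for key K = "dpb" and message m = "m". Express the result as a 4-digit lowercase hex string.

00fc

Key "dpb" = 64 70 62 is exactly B = 3 bytes: K' = 64 70 62.
K' ⊕ ipad = 52 46 54.  K' ⊕ opad = 38 2c 3e.
Inner input = (K'⊕ipad) ∥ m = 52 46 54 ∥ 6d.
Inner hash: sum = 82+70+84+109 = 345 → 01 59.
Outer input = (K'⊕opad) ∥ inner = 38 2c 3e ∥ 01 59.
Outer hash (tag): sum = 56+44+62+1+89 = 252 → 00 fc.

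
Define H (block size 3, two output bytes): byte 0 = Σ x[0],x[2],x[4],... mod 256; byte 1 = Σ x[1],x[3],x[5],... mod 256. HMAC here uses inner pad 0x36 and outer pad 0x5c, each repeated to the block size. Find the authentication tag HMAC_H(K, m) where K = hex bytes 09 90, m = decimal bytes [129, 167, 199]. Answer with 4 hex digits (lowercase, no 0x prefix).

9fe8

Key hex bytes 09 90 is 2 bytes ≤ B = 3; zero-pad to 3 bytes: K' = 09 90 00.
K' ⊕ ipad = 3f a6 36.  K' ⊕ opad = 55 cc 5c.
Inner input = (K'⊕ipad) ∥ m = 3f a6 36 ∥ 81 a7 c7.
Inner hash: even-index sum = 284 mod 256 = 28; odd-index sum = 494 mod 256 = 238 → 1c ee.
Outer input = (K'⊕opad) ∥ inner = 55 cc 5c ∥ 1c ee.
Outer hash (tag): even-index sum = 415 mod 256 = 159; odd-index sum = 232 mod 256 = 232 → 9f e8.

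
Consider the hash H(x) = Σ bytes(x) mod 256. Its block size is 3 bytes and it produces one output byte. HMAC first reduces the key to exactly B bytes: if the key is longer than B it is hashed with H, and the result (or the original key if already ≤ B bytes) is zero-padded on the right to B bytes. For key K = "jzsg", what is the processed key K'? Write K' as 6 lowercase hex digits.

|K| = 4 > B = 3, so first hash the key.
H(K): sum = 106+122+115+103 = 446; mod 256 = 190 → be.
Zero-pad H(K) = be to 3 bytes: K' = be 00 00.

be0000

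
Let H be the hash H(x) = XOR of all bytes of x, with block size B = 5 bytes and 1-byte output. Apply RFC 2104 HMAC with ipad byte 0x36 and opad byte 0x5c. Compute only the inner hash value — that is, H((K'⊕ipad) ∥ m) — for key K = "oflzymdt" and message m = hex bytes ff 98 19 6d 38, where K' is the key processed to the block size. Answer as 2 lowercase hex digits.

Key "oflzymdt" = 6f 66 6c 7a 79 6d 64 74 is 8 bytes > B = 5, so hash it first: H(key) = 1b, then zero-pad to 5 bytes: K' = 1b 00 00 00 00.
K' ⊕ ipad = 2d 36 36 36 36.
Inner input = 2d 36 36 36 36 ∥ ff 98 19 6d 38.
Inner hash: XOR 2d⊕36⊕36⊕36⊕36⊕ff⊕98⊕19⊕6d⊕38 = 06.

06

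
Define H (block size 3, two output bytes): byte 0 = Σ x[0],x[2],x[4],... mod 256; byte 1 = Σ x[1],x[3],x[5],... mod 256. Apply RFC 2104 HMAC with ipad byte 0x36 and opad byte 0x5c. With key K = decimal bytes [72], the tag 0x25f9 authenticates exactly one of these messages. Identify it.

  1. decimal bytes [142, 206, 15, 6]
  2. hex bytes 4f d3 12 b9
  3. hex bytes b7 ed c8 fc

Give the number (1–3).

Key decimal bytes [72] = 48 is 1 byte ≤ B = 3; zero-pad to 3 bytes: K' = 48 00 00.
K' ⊕ ipad = 7e 36 36; K' ⊕ opad = 14 5c 5c.
m1: inner = H(7e 36 36 8e ce 0f 06) = 88 d3; tag = H(14 5c 5c 88 d3) = 43e4
m2: inner = H(7e 36 36 4f d3 12 b9) = 40 97; tag = H(14 5c 5c 40 97) = 079c
m3: inner = H(7e 36 36 b7 ed c8 fc) = 9d b5; tag = H(14 5c 5c 9d b5) = 25f9 ← matches

3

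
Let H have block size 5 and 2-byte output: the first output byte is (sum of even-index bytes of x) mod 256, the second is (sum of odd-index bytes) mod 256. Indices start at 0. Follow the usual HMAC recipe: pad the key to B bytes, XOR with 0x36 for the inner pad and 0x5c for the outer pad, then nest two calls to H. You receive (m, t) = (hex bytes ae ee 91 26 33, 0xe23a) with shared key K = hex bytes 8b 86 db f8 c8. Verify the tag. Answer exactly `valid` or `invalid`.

Key hex bytes 8b 86 db f8 c8 is exactly B = 5 bytes: K' = 8b 86 db f8 c8.
K' ⊕ ipad = bd b0 ed ce fe; K' ⊕ opad = d7 da 87 a4 94.
Inner hash: even-index sum = 956 mod 256 = 188; odd-index sum = 752 mod 256 = 240 → bc f0.
Outer hash (recomputed tag): even-index sum = 738 mod 256 = 226; odd-index sum = 570 mod 256 = 58 → e2 3a.
Recomputed tag = e23a; claimed = e23a → match.

valid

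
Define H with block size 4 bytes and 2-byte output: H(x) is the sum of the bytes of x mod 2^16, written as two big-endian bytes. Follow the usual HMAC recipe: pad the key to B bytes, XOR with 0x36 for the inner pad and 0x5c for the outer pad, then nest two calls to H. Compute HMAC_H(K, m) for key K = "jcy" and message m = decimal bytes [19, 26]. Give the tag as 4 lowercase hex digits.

Key "jcy" = 6a 63 79 is 3 bytes ≤ B = 4; zero-pad to 4 bytes: K' = 6a 63 79 00.
K' ⊕ ipad = 5c 55 4f 36.  K' ⊕ opad = 36 3f 25 5c.
Inner input = (K'⊕ipad) ∥ m = 5c 55 4f 36 ∥ 13 1a.
Inner hash: sum = 92+85+79+54+19+26 = 355 → 01 63.
Outer input = (K'⊕opad) ∥ inner = 36 3f 25 5c ∥ 01 63.
Outer hash (tag): sum = 54+63+37+92+1+99 = 346 → 01 5a.

015a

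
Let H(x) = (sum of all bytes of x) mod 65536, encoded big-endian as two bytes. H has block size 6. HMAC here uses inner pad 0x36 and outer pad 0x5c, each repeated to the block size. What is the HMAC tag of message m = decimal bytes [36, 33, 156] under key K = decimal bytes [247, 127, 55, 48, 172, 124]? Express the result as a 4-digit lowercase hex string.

038d

Key decimal bytes [247, 127, 55, 48, 172, 124] = f7 7f 37 30 ac 7c is exactly B = 6 bytes: K' = f7 7f 37 30 ac 7c.
K' ⊕ ipad = c1 49 01 06 9a 4a.  K' ⊕ opad = ab 23 6b 6c f0 20.
Inner input = (K'⊕ipad) ∥ m = c1 49 01 06 9a 4a ∥ 24 21 9c.
Inner hash: sum = 193+73+1+6+154+74+36+33+156 = 726 → 02 d6.
Outer input = (K'⊕opad) ∥ inner = ab 23 6b 6c f0 20 ∥ 02 d6.
Outer hash (tag): sum = 171+35+107+108+240+32+2+214 = 909 → 03 8d.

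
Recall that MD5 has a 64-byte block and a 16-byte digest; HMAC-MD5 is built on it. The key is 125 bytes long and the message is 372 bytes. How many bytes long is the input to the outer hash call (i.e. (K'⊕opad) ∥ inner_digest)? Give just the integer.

Key is 125 > 64 bytes, so it is hashed to 16 bytes then zero-padded to 64: |K'| = 64.
Outer input = (K'⊕opad) ∥ H(inner) → 64 + 16 = 80 bytes.

80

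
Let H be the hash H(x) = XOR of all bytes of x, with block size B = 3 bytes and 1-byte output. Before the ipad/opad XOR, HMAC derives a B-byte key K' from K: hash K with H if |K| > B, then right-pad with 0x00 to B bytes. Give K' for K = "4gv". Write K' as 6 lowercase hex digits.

Key "4gv" = 34 67 76 is exactly B = 3 bytes: K' = 34 67 76.

346776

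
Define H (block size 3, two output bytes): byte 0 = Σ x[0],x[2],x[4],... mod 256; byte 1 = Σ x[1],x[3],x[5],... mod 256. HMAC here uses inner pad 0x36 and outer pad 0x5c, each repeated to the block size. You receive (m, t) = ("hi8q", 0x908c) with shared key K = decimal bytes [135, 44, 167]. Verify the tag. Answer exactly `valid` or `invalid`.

Key decimal bytes [135, 44, 167] = 87 2c a7 is exactly B = 3 bytes: K' = 87 2c a7.
K' ⊕ ipad = b1 1a 91; K' ⊕ opad = db 70 fb.
Inner hash: even-index sum = 540 mod 256 = 28; odd-index sum = 186 mod 256 = 186 → 1c ba.
Outer hash (recomputed tag): even-index sum = 656 mod 256 = 144; odd-index sum = 140 mod 256 = 140 → 90 8c.
Recomputed tag = 908c; claimed = 908c → match.

valid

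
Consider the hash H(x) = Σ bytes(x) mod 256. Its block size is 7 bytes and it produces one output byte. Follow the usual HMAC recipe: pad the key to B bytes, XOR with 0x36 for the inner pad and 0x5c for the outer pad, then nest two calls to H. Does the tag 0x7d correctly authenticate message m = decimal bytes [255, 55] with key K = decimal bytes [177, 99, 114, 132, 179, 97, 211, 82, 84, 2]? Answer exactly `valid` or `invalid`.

invalid

Key decimal bytes [177, 99, 114, 132, 179, 97, 211, 82, 84, 2] = b1 63 72 84 b3 61 d3 52 54 02 is 10 bytes > B = 7, so hash it first: H(key) = 99, then zero-pad to 7 bytes: K' = 99 00 00 00 00 00 00.
K' ⊕ ipad = af 36 36 36 36 36 36; K' ⊕ opad = c5 5c 5c 5c 5c 5c 5c.
Inner hash: sum = 175+54+54+54+54+54+54+255+55 = 809; mod 256 = 41 → 29.
Outer hash (recomputed tag): sum = 197+92+92+92+92+92+92+41 = 790; mod 256 = 22 → 16.
Recomputed tag = 16; claimed = 7d → mismatch.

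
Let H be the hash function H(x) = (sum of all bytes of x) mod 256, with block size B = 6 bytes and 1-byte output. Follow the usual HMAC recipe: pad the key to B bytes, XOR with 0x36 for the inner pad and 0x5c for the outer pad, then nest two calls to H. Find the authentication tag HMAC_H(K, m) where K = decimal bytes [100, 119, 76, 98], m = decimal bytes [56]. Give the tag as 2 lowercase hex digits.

6e

Key decimal bytes [100, 119, 76, 98] = 64 77 4c 62 is 4 bytes ≤ B = 6; zero-pad to 6 bytes: K' = 64 77 4c 62 00 00.
K' ⊕ ipad = 52 41 7a 54 36 36.  K' ⊕ opad = 38 2b 10 3e 5c 5c.
Inner input = (K'⊕ipad) ∥ m = 52 41 7a 54 36 36 ∥ 38.
Inner hash: sum = 82+65+122+84+54+54+56 = 517; mod 256 = 5 → 05.
Outer input = (K'⊕opad) ∥ inner = 38 2b 10 3e 5c 5c ∥ 05.
Outer hash (tag): sum = 56+43+16+62+92+92+5 = 366; mod 256 = 110 → 6e.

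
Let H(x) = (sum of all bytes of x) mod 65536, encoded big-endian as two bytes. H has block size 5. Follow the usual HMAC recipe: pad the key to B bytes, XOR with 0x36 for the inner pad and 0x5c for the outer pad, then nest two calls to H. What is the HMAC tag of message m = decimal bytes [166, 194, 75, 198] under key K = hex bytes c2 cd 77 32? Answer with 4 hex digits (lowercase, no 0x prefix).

030b

Key hex bytes c2 cd 77 32 is 4 bytes ≤ B = 5; zero-pad to 5 bytes: K' = c2 cd 77 32 00.
K' ⊕ ipad = f4 fb 41 04 36.  K' ⊕ opad = 9e 91 2b 6e 5c.
Inner input = (K'⊕ipad) ∥ m = f4 fb 41 04 36 ∥ a6 c2 4b c6.
Inner hash: sum = 244+251+65+4+54+166+194+75+198 = 1251 → 04 e3.
Outer input = (K'⊕opad) ∥ inner = 9e 91 2b 6e 5c ∥ 04 e3.
Outer hash (tag): sum = 158+145+43+110+92+4+227 = 779 → 03 0b.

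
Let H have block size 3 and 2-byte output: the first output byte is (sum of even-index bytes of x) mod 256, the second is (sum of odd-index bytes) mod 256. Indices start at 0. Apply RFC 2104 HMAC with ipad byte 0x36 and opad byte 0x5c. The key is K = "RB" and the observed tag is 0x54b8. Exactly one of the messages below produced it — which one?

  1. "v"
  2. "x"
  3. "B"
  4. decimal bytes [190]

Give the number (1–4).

1

Key "RB" = 52 42 is 2 bytes ≤ B = 3; zero-pad to 3 bytes: K' = 52 42 00.
K' ⊕ ipad = 64 74 36; K' ⊕ opad = 0e 1e 5c.
m1: inner = H(64 74 36 76) = 9a ea; tag = H(0e 1e 5c 9a ea) = 54b8 ← matches
m2: inner = H(64 74 36 78) = 9a ec; tag = H(0e 1e 5c 9a ec) = 56b8
m3: inner = H(64 74 36 42) = 9a b6; tag = H(0e 1e 5c 9a b6) = 20b8
m4: inner = H(64 74 36 be) = 9a 32; tag = H(0e 1e 5c 9a 32) = 9cb8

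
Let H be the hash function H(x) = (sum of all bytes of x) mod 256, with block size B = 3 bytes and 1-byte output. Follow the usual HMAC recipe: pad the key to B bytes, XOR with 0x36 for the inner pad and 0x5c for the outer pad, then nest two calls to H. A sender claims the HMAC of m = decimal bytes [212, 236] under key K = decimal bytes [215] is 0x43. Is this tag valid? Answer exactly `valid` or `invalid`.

invalid

Key decimal bytes [215] = d7 is 1 byte ≤ B = 3; zero-pad to 3 bytes: K' = d7 00 00.
K' ⊕ ipad = e1 36 36; K' ⊕ opad = 8b 5c 5c.
Inner hash: sum = 225+54+54+212+236 = 781; mod 256 = 13 → 0d.
Outer hash (recomputed tag): sum = 139+92+92+13 = 336; mod 256 = 80 → 50.
Recomputed tag = 50; claimed = 43 → mismatch.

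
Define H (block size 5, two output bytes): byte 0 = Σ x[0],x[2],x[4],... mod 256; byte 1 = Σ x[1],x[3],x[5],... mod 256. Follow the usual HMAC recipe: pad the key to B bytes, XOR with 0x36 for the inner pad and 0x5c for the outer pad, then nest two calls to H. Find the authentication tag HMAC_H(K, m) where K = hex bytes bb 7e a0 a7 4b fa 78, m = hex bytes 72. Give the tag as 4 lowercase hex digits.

Key hex bytes bb 7e a0 a7 4b fa 78 is 7 bytes > B = 5, so hash it first: H(key) = 1e 1f, then zero-pad to 5 bytes: K' = 1e 1f 00 00 00.
K' ⊕ ipad = 28 29 36 36 36.  K' ⊕ opad = 42 43 5c 5c 5c.
Inner input = (K'⊕ipad) ∥ m = 28 29 36 36 36 ∥ 72.
Inner hash: even-index sum = 148 mod 256 = 148; odd-index sum = 209 mod 256 = 209 → 94 d1.
Outer input = (K'⊕opad) ∥ inner = 42 43 5c 5c 5c ∥ 94 d1.
Outer hash (tag): even-index sum = 459 mod 256 = 203; odd-index sum = 307 mod 256 = 51 → cb 33.

cb33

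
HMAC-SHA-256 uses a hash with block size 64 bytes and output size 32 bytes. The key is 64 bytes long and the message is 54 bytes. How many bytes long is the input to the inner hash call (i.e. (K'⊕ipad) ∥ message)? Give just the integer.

118

Key is 64 ≤ 64 bytes, zero-padded: |K'| = 64.
Inner input = (K'⊕ipad) ∥ m → 64 + 54 = 118 bytes.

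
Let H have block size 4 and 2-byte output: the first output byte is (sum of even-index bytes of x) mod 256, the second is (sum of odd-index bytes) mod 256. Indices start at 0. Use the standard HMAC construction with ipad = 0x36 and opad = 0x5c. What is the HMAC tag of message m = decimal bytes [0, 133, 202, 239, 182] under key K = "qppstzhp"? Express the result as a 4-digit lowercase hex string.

7e92

Key "qppstzhp" = 71 70 70 73 74 7a 68 70 is 8 bytes > B = 4, so hash it first: H(key) = bd cd, then zero-pad to 4 bytes: K' = bd cd 00 00.
K' ⊕ ipad = 8b fb 36 36.  K' ⊕ opad = e1 91 5c 5c.
Inner input = (K'⊕ipad) ∥ m = 8b fb 36 36 ∥ 00 85 ca ef b6.
Inner hash: even-index sum = 577 mod 256 = 65; odd-index sum = 677 mod 256 = 165 → 41 a5.
Outer input = (K'⊕opad) ∥ inner = e1 91 5c 5c ∥ 41 a5.
Outer hash (tag): even-index sum = 382 mod 256 = 126; odd-index sum = 402 mod 256 = 146 → 7e 92.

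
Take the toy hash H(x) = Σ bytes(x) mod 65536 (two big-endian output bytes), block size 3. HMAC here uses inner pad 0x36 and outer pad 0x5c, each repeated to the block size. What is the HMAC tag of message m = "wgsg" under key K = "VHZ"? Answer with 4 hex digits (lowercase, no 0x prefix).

Key "VHZ" = 56 48 5a is exactly B = 3 bytes: K' = 56 48 5a.
K' ⊕ ipad = 60 7e 6c.  K' ⊕ opad = 0a 14 06.
Inner input = (K'⊕ipad) ∥ m = 60 7e 6c ∥ 77 67 73 67.
Inner hash: sum = 96+126+108+119+103+115+103 = 770 → 03 02.
Outer input = (K'⊕opad) ∥ inner = 0a 14 06 ∥ 03 02.
Outer hash (tag): sum = 10+20+6+3+2 = 41 → 00 29.

0029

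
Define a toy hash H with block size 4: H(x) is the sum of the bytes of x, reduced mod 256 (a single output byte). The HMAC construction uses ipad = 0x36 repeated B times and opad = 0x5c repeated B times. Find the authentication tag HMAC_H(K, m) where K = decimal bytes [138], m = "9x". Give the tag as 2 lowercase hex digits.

Key decimal bytes [138] = 8a is 1 byte ≤ B = 4; zero-pad to 4 bytes: K' = 8a 00 00 00.
K' ⊕ ipad = bc 36 36 36.  K' ⊕ opad = d6 5c 5c 5c.
Inner input = (K'⊕ipad) ∥ m = bc 36 36 36 ∥ 39 78.
Inner hash: sum = 188+54+54+54+57+120 = 527; mod 256 = 15 → 0f.
Outer input = (K'⊕opad) ∥ inner = d6 5c 5c 5c ∥ 0f.
Outer hash (tag): sum = 214+92+92+92+15 = 505; mod 256 = 249 → f9.

f9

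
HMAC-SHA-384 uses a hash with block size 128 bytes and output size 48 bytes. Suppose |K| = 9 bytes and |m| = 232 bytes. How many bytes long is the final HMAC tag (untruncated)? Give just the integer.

48

The tag is one SHA-384 digest: 48 bytes.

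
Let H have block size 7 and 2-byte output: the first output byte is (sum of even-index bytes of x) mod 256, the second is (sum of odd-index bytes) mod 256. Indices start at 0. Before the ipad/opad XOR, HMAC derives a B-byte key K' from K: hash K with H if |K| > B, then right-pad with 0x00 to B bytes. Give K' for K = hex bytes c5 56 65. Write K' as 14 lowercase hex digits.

Key hex bytes c5 56 65 is 3 bytes ≤ B = 7; zero-pad to 7 bytes: K' = c5 56 65 00 00 00 00.

c5566500000000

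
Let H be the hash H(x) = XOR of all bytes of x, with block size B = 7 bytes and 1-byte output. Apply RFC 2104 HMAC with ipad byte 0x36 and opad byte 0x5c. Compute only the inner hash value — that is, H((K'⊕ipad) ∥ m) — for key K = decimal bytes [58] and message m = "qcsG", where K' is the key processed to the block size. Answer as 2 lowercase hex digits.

2a

Key decimal bytes [58] = 3a is 1 byte ≤ B = 7; zero-pad to 7 bytes: K' = 3a 00 00 00 00 00 00.
K' ⊕ ipad = 0c 36 36 36 36 36 36.
Inner input = 0c 36 36 36 36 36 36 ∥ 71 63 73 47.
Inner hash: XOR 0c⊕36⊕36⊕36⊕36⊕36⊕36⊕71⊕63⊕73⊕47 = 2a.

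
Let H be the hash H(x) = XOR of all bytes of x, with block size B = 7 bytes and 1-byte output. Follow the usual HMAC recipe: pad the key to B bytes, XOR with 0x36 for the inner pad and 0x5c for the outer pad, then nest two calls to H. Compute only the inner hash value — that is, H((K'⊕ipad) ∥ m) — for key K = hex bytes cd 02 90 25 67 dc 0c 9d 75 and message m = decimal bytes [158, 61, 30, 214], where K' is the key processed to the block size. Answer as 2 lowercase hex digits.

78

Key hex bytes cd 02 90 25 67 dc 0c 9d 75 is 9 bytes > B = 7, so hash it first: H(key) = 25, then zero-pad to 7 bytes: K' = 25 00 00 00 00 00 00.
K' ⊕ ipad = 13 36 36 36 36 36 36.
Inner input = 13 36 36 36 36 36 36 ∥ 9e 3d 1e d6.
Inner hash: XOR 13⊕36⊕36⊕36⊕36⊕36⊕36⊕9e⊕3d⊕1e⊕d6 = 78.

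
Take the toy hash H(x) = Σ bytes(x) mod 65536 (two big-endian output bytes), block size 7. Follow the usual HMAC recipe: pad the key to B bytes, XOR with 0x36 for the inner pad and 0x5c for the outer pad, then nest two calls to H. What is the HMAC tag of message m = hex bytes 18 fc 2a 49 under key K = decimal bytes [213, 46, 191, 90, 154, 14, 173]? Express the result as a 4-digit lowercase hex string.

Key decimal bytes [213, 46, 191, 90, 154, 14, 173] = d5 2e bf 5a 9a 0e ad is exactly B = 7 bytes: K' = d5 2e bf 5a 9a 0e ad.
K' ⊕ ipad = e3 18 89 6c ac 38 9b.  K' ⊕ opad = 89 72 e3 06 c6 52 f1.
Inner input = (K'⊕ipad) ∥ m = e3 18 89 6c ac 38 9b ∥ 18 fc 2a 49.
Inner hash: sum = 227+24+137+108+172+56+155+24+252+42+73 = 1270 → 04 f6.
Outer input = (K'⊕opad) ∥ inner = 89 72 e3 06 c6 52 f1 ∥ 04 f6.
Outer hash (tag): sum = 137+114+227+6+198+82+241+4+246 = 1255 → 04 e7.

04e7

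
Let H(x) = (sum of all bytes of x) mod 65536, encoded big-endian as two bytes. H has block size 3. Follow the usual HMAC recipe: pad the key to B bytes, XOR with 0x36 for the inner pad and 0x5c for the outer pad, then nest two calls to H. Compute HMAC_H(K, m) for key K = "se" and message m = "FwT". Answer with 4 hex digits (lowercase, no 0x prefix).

01a4

Key "se" = 73 65 is 2 bytes ≤ B = 3; zero-pad to 3 bytes: K' = 73 65 00.
K' ⊕ ipad = 45 53 36.  K' ⊕ opad = 2f 39 5c.
Inner input = (K'⊕ipad) ∥ m = 45 53 36 ∥ 46 77 54.
Inner hash: sum = 69+83+54+70+119+84 = 479 → 01 df.
Outer input = (K'⊕opad) ∥ inner = 2f 39 5c ∥ 01 df.
Outer hash (tag): sum = 47+57+92+1+223 = 420 → 01 a4.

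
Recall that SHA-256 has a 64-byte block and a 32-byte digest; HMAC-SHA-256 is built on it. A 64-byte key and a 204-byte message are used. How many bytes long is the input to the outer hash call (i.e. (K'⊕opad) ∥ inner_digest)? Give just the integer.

Key is 64 ≤ 64 bytes, zero-padded: |K'| = 64.
Outer input = (K'⊕opad) ∥ H(inner) → 64 + 32 = 96 bytes.

96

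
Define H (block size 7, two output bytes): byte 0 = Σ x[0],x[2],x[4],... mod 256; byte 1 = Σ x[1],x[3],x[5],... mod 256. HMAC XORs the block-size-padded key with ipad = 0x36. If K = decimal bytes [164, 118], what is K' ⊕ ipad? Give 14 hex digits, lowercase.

Key decimal bytes [164, 118] = a4 76 is 2 bytes ≤ B = 7; zero-pad to 7 bytes: K' = a4 76 00 00 00 00 00.
XOR each byte with 0x36: a4⊕36=92, 76⊕36=40, 00⊕36=36, 00⊕36=36, 00⊕36=36, 00⊕36=36, 00⊕36=36.

92403636363636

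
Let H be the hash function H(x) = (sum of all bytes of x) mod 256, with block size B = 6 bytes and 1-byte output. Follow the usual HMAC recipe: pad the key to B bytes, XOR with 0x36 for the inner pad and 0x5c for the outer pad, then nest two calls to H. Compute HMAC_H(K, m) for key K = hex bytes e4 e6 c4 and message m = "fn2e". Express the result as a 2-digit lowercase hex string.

Key hex bytes e4 e6 c4 is 3 bytes ≤ B = 6; zero-pad to 6 bytes: K' = e4 e6 c4 00 00 00.
K' ⊕ ipad = d2 d0 f2 36 36 36.  K' ⊕ opad = b8 ba 98 5c 5c 5c.
Inner input = (K'⊕ipad) ∥ m = d2 d0 f2 36 36 36 ∥ 66 6e 32 65.
Inner hash: sum = 210+208+242+54+54+54+102+110+50+101 = 1185; mod 256 = 161 → a1.
Outer input = (K'⊕opad) ∥ inner = b8 ba 98 5c 5c 5c ∥ a1.
Outer hash (tag): sum = 184+186+152+92+92+92+161 = 959; mod 256 = 191 → bf.

bf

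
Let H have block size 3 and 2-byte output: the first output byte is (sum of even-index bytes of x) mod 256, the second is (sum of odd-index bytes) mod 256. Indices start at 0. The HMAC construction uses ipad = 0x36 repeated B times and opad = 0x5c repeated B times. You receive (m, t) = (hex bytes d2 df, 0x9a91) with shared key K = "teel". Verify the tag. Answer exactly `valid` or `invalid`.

Key "teel" = 74 65 65 6c is 4 bytes > B = 3, so hash it first: H(key) = d9 d1, then zero-pad to 3 bytes: K' = d9 d1 00.
K' ⊕ ipad = ef e7 36; K' ⊕ opad = 85 8d 5c.
Inner hash: even-index sum = 516 mod 256 = 4; odd-index sum = 441 mod 256 = 185 → 04 b9.
Outer hash (recomputed tag): even-index sum = 410 mod 256 = 154; odd-index sum = 145 mod 256 = 145 → 9a 91.
Recomputed tag = 9a91; claimed = 9a91 → match.

valid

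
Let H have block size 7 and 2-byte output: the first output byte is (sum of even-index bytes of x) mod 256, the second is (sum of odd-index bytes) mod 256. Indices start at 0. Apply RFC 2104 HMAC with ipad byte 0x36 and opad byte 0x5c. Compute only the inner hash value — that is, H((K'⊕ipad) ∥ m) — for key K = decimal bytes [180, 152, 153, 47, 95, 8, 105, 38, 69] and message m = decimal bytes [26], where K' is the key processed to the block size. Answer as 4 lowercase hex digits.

0e49

Key decimal bytes [180, 152, 153, 47, 95, 8, 105, 38, 69] = b4 98 99 2f 5f 08 69 26 45 is 9 bytes > B = 7, so hash it first: H(key) = 5a f5, then zero-pad to 7 bytes: K' = 5a f5 00 00 00 00 00.
K' ⊕ ipad = 6c c3 36 36 36 36 36.
Inner input = 6c c3 36 36 36 36 36 ∥ 1a.
Inner hash: even-index sum = 270 mod 256 = 14; odd-index sum = 329 mod 256 = 73 → 0e 49.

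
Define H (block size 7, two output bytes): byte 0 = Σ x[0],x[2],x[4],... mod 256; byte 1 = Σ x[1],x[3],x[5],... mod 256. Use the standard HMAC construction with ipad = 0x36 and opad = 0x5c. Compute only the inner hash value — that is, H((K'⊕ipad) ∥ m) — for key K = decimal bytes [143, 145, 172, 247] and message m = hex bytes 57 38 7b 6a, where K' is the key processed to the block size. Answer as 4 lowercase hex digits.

6170

Key decimal bytes [143, 145, 172, 247] = 8f 91 ac f7 is 4 bytes ≤ B = 7; zero-pad to 7 bytes: K' = 8f 91 ac f7 00 00 00.
K' ⊕ ipad = b9 a7 9a c1 36 36 36.
Inner input = b9 a7 9a c1 36 36 36 ∥ 57 38 7b 6a.
Inner hash: even-index sum = 609 mod 256 = 97; odd-index sum = 624 mod 256 = 112 → 61 70.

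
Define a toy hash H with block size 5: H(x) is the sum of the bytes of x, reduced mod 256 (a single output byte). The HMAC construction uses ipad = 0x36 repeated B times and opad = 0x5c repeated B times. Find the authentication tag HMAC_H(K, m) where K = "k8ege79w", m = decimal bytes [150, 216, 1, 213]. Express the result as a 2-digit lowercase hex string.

00

Key "k8ege79w" = 6b 38 65 67 65 37 39 77 is 8 bytes > B = 5, so hash it first: H(key) = bb, then zero-pad to 5 bytes: K' = bb 00 00 00 00.
K' ⊕ ipad = 8d 36 36 36 36.  K' ⊕ opad = e7 5c 5c 5c 5c.
Inner input = (K'⊕ipad) ∥ m = 8d 36 36 36 36 ∥ 96 d8 01 d5.
Inner hash: sum = 141+54+54+54+54+150+216+1+213 = 937; mod 256 = 169 → a9.
Outer input = (K'⊕opad) ∥ inner = e7 5c 5c 5c 5c ∥ a9.
Outer hash (tag): sum = 231+92+92+92+92+169 = 768; mod 256 = 0 → 00.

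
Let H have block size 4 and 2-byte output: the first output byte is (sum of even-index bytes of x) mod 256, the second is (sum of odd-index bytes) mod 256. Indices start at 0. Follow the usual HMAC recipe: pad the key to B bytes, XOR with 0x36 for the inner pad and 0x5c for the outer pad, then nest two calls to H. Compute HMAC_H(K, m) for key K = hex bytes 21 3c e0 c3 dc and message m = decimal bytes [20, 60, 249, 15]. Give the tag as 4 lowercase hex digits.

0b49

Key hex bytes 21 3c e0 c3 dc is 5 bytes > B = 4, so hash it first: H(key) = dd ff, then zero-pad to 4 bytes: K' = dd ff 00 00.
K' ⊕ ipad = eb c9 36 36.  K' ⊕ opad = 81 a3 5c 5c.
Inner input = (K'⊕ipad) ∥ m = eb c9 36 36 ∥ 14 3c f9 0f.
Inner hash: even-index sum = 558 mod 256 = 46; odd-index sum = 330 mod 256 = 74 → 2e 4a.
Outer input = (K'⊕opad) ∥ inner = 81 a3 5c 5c ∥ 2e 4a.
Outer hash (tag): even-index sum = 267 mod 256 = 11; odd-index sum = 329 mod 256 = 73 → 0b 49.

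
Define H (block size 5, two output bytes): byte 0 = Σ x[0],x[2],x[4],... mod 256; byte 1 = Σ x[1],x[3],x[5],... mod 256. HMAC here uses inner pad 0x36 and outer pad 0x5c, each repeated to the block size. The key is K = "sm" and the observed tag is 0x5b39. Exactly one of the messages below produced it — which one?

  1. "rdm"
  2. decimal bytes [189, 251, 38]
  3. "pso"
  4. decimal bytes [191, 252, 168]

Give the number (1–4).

Key "sm" = 73 6d is 2 bytes ≤ B = 5; zero-pad to 5 bytes: K' = 73 6d 00 00 00.
K' ⊕ ipad = 45 5b 36 36 36; K' ⊕ opad = 2f 31 5c 5c 5c.
m1: inner = H(45 5b 36 36 36 72 64 6d) = 15 70; tag = H(2f 31 5c 5c 5c 15 70) = 57a2
m2: inner = H(45 5b 36 36 36 bd fb 26) = ac 74; tag = H(2f 31 5c 5c 5c ac 74) = 5b39 ← matches
m3: inner = H(45 5b 36 36 36 70 73 6f) = 24 70; tag = H(2f 31 5c 5c 5c 24 70) = 57b1
m4: inner = H(45 5b 36 36 36 bf fc a8) = ad f8; tag = H(2f 31 5c 5c 5c ad f8) = df3a

2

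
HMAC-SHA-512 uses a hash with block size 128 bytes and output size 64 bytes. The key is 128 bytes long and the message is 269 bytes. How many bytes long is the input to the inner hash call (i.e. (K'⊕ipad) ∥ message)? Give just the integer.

397

Key is 128 ≤ 128 bytes, zero-padded: |K'| = 128.
Inner input = (K'⊕ipad) ∥ m → 128 + 269 = 397 bytes.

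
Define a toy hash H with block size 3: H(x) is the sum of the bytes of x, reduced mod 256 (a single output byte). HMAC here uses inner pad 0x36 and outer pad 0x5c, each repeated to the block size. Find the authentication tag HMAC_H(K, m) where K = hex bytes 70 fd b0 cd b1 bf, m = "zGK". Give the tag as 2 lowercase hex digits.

a2

Key hex bytes 70 fd b0 cd b1 bf is 6 bytes > B = 3, so hash it first: H(key) = 5a, then zero-pad to 3 bytes: K' = 5a 00 00.
K' ⊕ ipad = 6c 36 36.  K' ⊕ opad = 06 5c 5c.
Inner input = (K'⊕ipad) ∥ m = 6c 36 36 ∥ 7a 47 4b.
Inner hash: sum = 108+54+54+122+71+75 = 484; mod 256 = 228 → e4.
Outer input = (K'⊕opad) ∥ inner = 06 5c 5c ∥ e4.
Outer hash (tag): sum = 6+92+92+228 = 418; mod 256 = 162 → a2.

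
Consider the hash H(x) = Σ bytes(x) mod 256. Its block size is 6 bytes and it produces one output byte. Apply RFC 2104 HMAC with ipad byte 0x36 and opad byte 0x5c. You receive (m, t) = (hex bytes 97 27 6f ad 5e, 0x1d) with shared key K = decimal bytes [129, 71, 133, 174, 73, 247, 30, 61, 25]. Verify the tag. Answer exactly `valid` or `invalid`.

invalid

Key decimal bytes [129, 71, 133, 174, 73, 247, 30, 61, 25] = 81 47 85 ae 49 f7 1e 3d 19 is 9 bytes > B = 6, so hash it first: H(key) = af, then zero-pad to 6 bytes: K' = af 00 00 00 00 00.
K' ⊕ ipad = 99 36 36 36 36 36; K' ⊕ opad = f3 5c 5c 5c 5c 5c.
Inner hash: sum = 153+54+54+54+54+54+151+39+111+173+94 = 991; mod 256 = 223 → df.
Outer hash (recomputed tag): sum = 243+92+92+92+92+92+223 = 926; mod 256 = 158 → 9e.
Recomputed tag = 9e; claimed = 1d → mismatch.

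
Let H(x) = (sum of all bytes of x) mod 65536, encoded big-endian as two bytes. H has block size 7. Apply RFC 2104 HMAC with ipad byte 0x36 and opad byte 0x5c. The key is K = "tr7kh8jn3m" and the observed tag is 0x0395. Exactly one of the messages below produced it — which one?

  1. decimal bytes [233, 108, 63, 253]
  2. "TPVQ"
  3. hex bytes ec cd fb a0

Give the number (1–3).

1

Key "tr7kh8jn3m" = 74 72 37 6b 68 38 6a 6e 33 6d is 10 bytes > B = 7, so hash it first: H(key) = 03 a0, then zero-pad to 7 bytes: K' = 03 a0 00 00 00 00 00.
K' ⊕ ipad = 35 96 36 36 36 36 36; K' ⊕ opad = 5f fc 5c 5c 5c 5c 5c.
m1: inner = H(35 96 36 36 36 36 36 e9 6c 3f fd) = 04 6a; tag = H(5f fc 5c 5c 5c 5c 5c 04 6a) = 0395 ← matches
m2: inner = H(35 96 36 36 36 36 36 54 50 56 51) = 03 24; tag = H(5f fc 5c 5c 5c 5c 5c 03 24) = 034e
m3: inner = H(35 96 36 36 36 36 36 ec cd fb a0) = 05 2d; tag = H(5f fc 5c 5c 5c 5c 5c 05 2d) = 0359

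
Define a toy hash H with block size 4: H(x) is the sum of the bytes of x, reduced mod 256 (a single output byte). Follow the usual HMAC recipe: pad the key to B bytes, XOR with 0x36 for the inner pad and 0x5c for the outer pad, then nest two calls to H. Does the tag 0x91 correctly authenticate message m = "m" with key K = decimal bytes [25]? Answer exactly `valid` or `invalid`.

Key decimal bytes [25] = 19 is 1 byte ≤ B = 4; zero-pad to 4 bytes: K' = 19 00 00 00.
K' ⊕ ipad = 2f 36 36 36; K' ⊕ opad = 45 5c 5c 5c.
Inner hash: sum = 47+54+54+54+109 = 318; mod 256 = 62 → 3e.
Outer hash (recomputed tag): sum = 69+92+92+92+62 = 407; mod 256 = 151 → 97.
Recomputed tag = 97; claimed = 91 → mismatch.

invalid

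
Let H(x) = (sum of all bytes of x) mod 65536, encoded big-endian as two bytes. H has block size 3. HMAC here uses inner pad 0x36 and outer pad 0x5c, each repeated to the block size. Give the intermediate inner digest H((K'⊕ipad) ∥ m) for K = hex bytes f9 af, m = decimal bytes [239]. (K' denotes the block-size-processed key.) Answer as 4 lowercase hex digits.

Key hex bytes f9 af is 2 bytes ≤ B = 3; zero-pad to 3 bytes: K' = f9 af 00.
K' ⊕ ipad = cf 99 36.
Inner input = cf 99 36 ∥ ef.
Inner hash: sum = 207+153+54+239 = 653 → 02 8d.

028d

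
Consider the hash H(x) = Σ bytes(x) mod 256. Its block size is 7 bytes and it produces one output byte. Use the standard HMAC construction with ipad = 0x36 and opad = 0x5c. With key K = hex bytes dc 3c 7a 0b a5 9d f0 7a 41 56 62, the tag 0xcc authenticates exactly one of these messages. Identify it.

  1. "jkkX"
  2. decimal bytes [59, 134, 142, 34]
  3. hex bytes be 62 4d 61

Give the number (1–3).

Key hex bytes dc 3c 7a 0b a5 9d f0 7a 41 56 62 is 11 bytes > B = 7, so hash it first: H(key) = 42, then zero-pad to 7 bytes: K' = 42 00 00 00 00 00 00.
K' ⊕ ipad = 74 36 36 36 36 36 36; K' ⊕ opad = 1e 5c 5c 5c 5c 5c 5c.
m1: inner = H(74 36 36 36 36 36 36 6a 6b 6b 58) = 50; tag = H(1e 5c 5c 5c 5c 5c 5c 50) = 96
m2: inner = H(74 36 36 36 36 36 36 3b 86 8e 22) = 29; tag = H(1e 5c 5c 5c 5c 5c 5c 29) = 6f
m3: inner = H(74 36 36 36 36 36 36 be 62 4d 61) = 86; tag = H(1e 5c 5c 5c 5c 5c 5c 86) = cc ← matches

3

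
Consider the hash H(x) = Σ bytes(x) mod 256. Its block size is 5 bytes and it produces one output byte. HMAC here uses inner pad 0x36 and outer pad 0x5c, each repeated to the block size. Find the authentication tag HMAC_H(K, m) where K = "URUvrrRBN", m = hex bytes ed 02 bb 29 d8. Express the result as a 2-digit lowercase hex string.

Key "URUvrrRBN" = 55 52 55 76 72 72 52 42 4e is 9 bytes > B = 5, so hash it first: H(key) = 38, then zero-pad to 5 bytes: K' = 38 00 00 00 00.
K' ⊕ ipad = 0e 36 36 36 36.  K' ⊕ opad = 64 5c 5c 5c 5c.
Inner input = (K'⊕ipad) ∥ m = 0e 36 36 36 36 ∥ ed 02 bb 29 d8.
Inner hash: sum = 14+54+54+54+54+237+2+187+41+216 = 913; mod 256 = 145 → 91.
Outer input = (K'⊕opad) ∥ inner = 64 5c 5c 5c 5c ∥ 91.
Outer hash (tag): sum = 100+92+92+92+92+145 = 613; mod 256 = 101 → 65.

65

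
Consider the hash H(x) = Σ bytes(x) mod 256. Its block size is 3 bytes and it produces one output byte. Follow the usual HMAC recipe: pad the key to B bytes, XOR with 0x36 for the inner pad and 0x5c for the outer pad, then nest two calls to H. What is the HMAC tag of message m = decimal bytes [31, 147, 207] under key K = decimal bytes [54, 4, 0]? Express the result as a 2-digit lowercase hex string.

07

Key decimal bytes [54, 4, 0] = 36 04 00 is exactly B = 3 bytes: K' = 36 04 00.
K' ⊕ ipad = 00 32 36.  K' ⊕ opad = 6a 58 5c.
Inner input = (K'⊕ipad) ∥ m = 00 32 36 ∥ 1f 93 cf.
Inner hash: sum = 0+50+54+31+147+207 = 489; mod 256 = 233 → e9.
Outer input = (K'⊕opad) ∥ inner = 6a 58 5c ∥ e9.
Outer hash (tag): sum = 106+88+92+233 = 519; mod 256 = 7 → 07.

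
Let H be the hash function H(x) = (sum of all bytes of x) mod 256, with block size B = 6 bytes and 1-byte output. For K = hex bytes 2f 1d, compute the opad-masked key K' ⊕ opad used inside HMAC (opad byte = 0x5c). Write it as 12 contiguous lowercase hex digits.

Key hex bytes 2f 1d is 2 bytes ≤ B = 6; zero-pad to 6 bytes: K' = 2f 1d 00 00 00 00.
XOR each byte with 0x5c: 2f⊕5c=73, 1d⊕5c=41, 00⊕5c=5c, 00⊕5c=5c, 00⊕5c=5c, 00⊕5c=5c.

73415c5c5c5c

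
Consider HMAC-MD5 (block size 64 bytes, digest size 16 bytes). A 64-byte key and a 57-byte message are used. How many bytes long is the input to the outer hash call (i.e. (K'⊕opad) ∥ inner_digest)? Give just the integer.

Key is 64 ≤ 64 bytes, zero-padded: |K'| = 64.
Outer input = (K'⊕opad) ∥ H(inner) → 64 + 16 = 80 bytes.

80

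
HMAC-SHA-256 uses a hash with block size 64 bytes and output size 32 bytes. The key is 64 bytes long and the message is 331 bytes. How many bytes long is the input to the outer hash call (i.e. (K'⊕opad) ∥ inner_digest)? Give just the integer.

Key is 64 ≤ 64 bytes, zero-padded: |K'| = 64.
Outer input = (K'⊕opad) ∥ H(inner) → 64 + 32 = 96 bytes.

96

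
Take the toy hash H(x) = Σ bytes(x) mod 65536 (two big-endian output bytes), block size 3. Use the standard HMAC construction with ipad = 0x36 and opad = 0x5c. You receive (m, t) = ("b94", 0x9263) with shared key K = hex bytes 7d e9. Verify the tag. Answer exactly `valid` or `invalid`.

invalid

Key hex bytes 7d e9 is 2 bytes ≤ B = 3; zero-pad to 3 bytes: K' = 7d e9 00.
K' ⊕ ipad = 4b df 36; K' ⊕ opad = 21 b5 5c.
Inner hash: sum = 75+223+54+98+57+52 = 559 → 02 2f.
Outer hash (recomputed tag): sum = 33+181+92+2+47 = 355 → 01 63.
Recomputed tag = 0163; claimed = 9263 → mismatch.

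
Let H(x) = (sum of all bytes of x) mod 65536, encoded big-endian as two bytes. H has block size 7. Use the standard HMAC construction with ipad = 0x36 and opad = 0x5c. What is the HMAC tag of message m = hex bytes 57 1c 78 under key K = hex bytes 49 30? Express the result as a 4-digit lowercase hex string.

02cd

Key hex bytes 49 30 is 2 bytes ≤ B = 7; zero-pad to 7 bytes: K' = 49 30 00 00 00 00 00.
K' ⊕ ipad = 7f 06 36 36 36 36 36.  K' ⊕ opad = 15 6c 5c 5c 5c 5c 5c.
Inner input = (K'⊕ipad) ∥ m = 7f 06 36 36 36 36 36 ∥ 57 1c 78.
Inner hash: sum = 127+6+54+54+54+54+54+87+28+120 = 638 → 02 7e.
Outer input = (K'⊕opad) ∥ inner = 15 6c 5c 5c 5c 5c 5c ∥ 02 7e.
Outer hash (tag): sum = 21+108+92+92+92+92+92+2+126 = 717 → 02 cd.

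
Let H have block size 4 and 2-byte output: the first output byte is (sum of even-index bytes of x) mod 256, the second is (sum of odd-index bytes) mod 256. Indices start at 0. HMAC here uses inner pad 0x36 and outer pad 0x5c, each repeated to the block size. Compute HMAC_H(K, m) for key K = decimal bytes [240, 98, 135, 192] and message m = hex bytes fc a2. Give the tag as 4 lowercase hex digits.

Key decimal bytes [240, 98, 135, 192] = f0 62 87 c0 is exactly B = 4 bytes: K' = f0 62 87 c0.
K' ⊕ ipad = c6 54 b1 f6.  K' ⊕ opad = ac 3e db 9c.
Inner input = (K'⊕ipad) ∥ m = c6 54 b1 f6 ∥ fc a2.
Inner hash: even-index sum = 627 mod 256 = 115; odd-index sum = 492 mod 256 = 236 → 73 ec.
Outer input = (K'⊕opad) ∥ inner = ac 3e db 9c ∥ 73 ec.
Outer hash (tag): even-index sum = 506 mod 256 = 250; odd-index sum = 454 mod 256 = 198 → fa c6.

fac6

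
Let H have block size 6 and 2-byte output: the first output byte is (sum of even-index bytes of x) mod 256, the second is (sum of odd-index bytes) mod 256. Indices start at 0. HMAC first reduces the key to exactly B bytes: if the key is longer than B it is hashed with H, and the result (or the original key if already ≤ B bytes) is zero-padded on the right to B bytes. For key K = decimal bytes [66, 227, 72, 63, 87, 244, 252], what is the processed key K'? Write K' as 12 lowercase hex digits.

|K| = 7 > B = 6, so first hash the key.
H(K): even-index sum = 477 mod 256 = 221; odd-index sum = 534 mod 256 = 22 → dd 16.
Zero-pad H(K) = dd 16 to 6 bytes: K' = dd 16 00 00 00 00.

dd1600000000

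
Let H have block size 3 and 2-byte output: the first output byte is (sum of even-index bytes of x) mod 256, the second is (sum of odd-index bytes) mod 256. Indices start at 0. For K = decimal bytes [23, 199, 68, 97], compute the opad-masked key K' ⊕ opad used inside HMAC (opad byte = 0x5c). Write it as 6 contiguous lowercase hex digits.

Key decimal bytes [23, 199, 68, 97] = 17 c7 44 61 is 4 bytes > B = 3, so hash it first: H(key) = 5b 28, then zero-pad to 3 bytes: K' = 5b 28 00.
XOR each byte with 0x5c: 5b⊕5c=07, 28⊕5c=74, 00⊕5c=5c.

07745c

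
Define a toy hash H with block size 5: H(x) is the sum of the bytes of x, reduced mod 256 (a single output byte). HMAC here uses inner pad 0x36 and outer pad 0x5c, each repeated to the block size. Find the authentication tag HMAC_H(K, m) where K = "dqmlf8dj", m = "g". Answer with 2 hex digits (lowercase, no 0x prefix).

21

Key "dqmlf8dj" = 64 71 6d 6c 66 38 64 6a is 8 bytes > B = 5, so hash it first: H(key) = 1a, then zero-pad to 5 bytes: K' = 1a 00 00 00 00.
K' ⊕ ipad = 2c 36 36 36 36.  K' ⊕ opad = 46 5c 5c 5c 5c.
Inner input = (K'⊕ipad) ∥ m = 2c 36 36 36 36 ∥ 67.
Inner hash: sum = 44+54+54+54+54+103 = 363; mod 256 = 107 → 6b.
Outer input = (K'⊕opad) ∥ inner = 46 5c 5c 5c 5c ∥ 6b.
Outer hash (tag): sum = 70+92+92+92+92+107 = 545; mod 256 = 33 → 21.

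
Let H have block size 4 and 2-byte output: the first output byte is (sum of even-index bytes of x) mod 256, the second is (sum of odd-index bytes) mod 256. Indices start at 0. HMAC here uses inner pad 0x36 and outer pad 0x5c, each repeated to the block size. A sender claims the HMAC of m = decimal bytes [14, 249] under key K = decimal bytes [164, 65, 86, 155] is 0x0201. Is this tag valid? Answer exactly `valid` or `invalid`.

Key decimal bytes [164, 65, 86, 155] = a4 41 56 9b is exactly B = 4 bytes: K' = a4 41 56 9b.
K' ⊕ ipad = 92 77 60 ad; K' ⊕ opad = f8 1d 0a c7.
Inner hash: even-index sum = 256 mod 256 = 0; odd-index sum = 541 mod 256 = 29 → 00 1d.
Outer hash (recomputed tag): even-index sum = 258 mod 256 = 2; odd-index sum = 257 mod 256 = 1 → 02 01.
Recomputed tag = 0201; claimed = 0201 → match.

valid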